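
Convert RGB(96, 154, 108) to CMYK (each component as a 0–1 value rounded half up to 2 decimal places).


R'=96/255≈0.3765, G'=154/255≈0.6039, B'=108/255≈0.4235
K = 1 - max(R',G',B') = 1 - 154/255 = 101/255 = 0.39607… → 0.40
(1-R'-K)/(1-K) simplifies to (max-R)/max with max = 154:
C = (154-96)/154 = 58/154 = 0.37662… → 0.38
M = (154-154)/154 = 0/154 = 0 → 0.00
Y = (154-108)/154 = 46/154 = 0.29870… → 0.30
= CMYK(0.38, 0.00, 0.30, 0.40)


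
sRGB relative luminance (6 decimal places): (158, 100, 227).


Linearize each channel (sRGB transfer function): c = v/255; c_lin = c/12.92 if c ≤ 0.04045, else ((c+0.055)/1.055)^2.4
  R: 158/255 ≈ 0.619608 > 0.04045 → ((0.619608+0.055)/1.055)^2.4 ≈ 0.341914
  G: 100/255 ≈ 0.392157 > 0.04045 → ((0.392157+0.055)/1.055)^2.4 ≈ 0.127438
  B: 227/255 ≈ 0.890196 > 0.04045 → ((0.890196+0.055)/1.055)^2.4 ≈ 0.768151
R_lin = 0.341914, G_lin = 0.127438, B_lin = 0.768151
L = 0.2126×R + 0.7152×G + 0.0722×B
L = 0.2126×0.341914 + 0.7152×0.127438 + 0.0722×0.768151
L ≈ 0.219295


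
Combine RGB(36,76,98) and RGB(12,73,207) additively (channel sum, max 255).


Additive: each channel = min(255, C₁+C₂)
R: 36+12 = 48 → 48
G: 76+73 = 149 → 149
B: 98+207 = 305 → 255
= RGB(48, 149, 255)


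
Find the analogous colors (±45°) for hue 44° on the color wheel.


Base hue: 44°
Left analog: (44 - 45) mod 360 = 359°
Right analog: (44 + 45) mod 360 = 89°
Analogous hues = 359° and 89°


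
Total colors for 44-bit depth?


Colors = 2^bits = 2^44
= 17,592,186,044,416 colors


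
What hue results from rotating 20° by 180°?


New hue = (H + rotation) mod 360
New hue = (20 + 180) mod 360
= 200 mod 360
= 200°


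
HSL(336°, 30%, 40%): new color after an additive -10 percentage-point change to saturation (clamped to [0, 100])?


Original S = 30%
Adjustment = -10 percentage points
New S = 30 + (-10) = 20
Clamp to [0, 100] → 20
= HSL(336°, 20%, 40%)


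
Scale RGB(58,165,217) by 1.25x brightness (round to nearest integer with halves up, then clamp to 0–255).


Multiply each channel by 1.25, round half up, clamp to [0, 255]
R: 58×1.25 = 72.5 → round → 73
G: 165×1.25 = 206.25 → round → 206
B: 217×1.25 = 271.25 → round → 271 → clamp → 255
= RGB(73, 206, 255)


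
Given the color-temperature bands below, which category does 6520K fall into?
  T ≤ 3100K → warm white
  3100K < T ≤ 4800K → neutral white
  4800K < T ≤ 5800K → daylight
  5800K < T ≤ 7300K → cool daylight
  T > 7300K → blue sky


Temperature: 6520K
5800K < 6520K ≤ 7300K → cool daylight
Classification: cool daylight


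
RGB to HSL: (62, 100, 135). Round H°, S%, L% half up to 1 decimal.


Normalize: R'=62/255≈0.2431, G'=100/255≈0.3922, B'=135/255≈0.5294
Max=135/255, Min=62/255, Δ=Max-Min=73/255
L = (Max+Min)/2 = (135+62)/510 = 197/510 = 0.38627… → L = 38.6%
L ≤ 0.5 → S = Δ/(Max+Min) = 73/(135+62) = 73/197 = 0.37055… → S = 37.1%
(the 1/255 factors cancel in S and H, so raw channel differences can be used)
Max is B' → H = 60 × ((R-G)/Δ + 4) = 60 × ((62-100)/73 + 4)
  -38/73 + 4 = -0.5205… + 4 = 3.4794…
  H = 60 × 3.4794… = 208.767…° → H = 208.8°
= HSL(208.8°, 37.1%, 38.6%)


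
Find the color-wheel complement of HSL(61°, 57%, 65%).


Complement = opposite side of color wheel = hue + 180°
H' = (61 + 180) mod 360 = 241°
S and L unchanged.
= HSL(241°, 57%, 65%)


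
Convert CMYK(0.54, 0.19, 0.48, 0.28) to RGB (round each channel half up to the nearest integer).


R = 255 × (1-C) × (1-K) = 255 × 0.46 × 0.72 = 84.456 → 84
G = 255 × (1-M) × (1-K) = 255 × 0.81 × 0.72 = 148.716 → 149
B = 255 × (1-Y) × (1-K) = 255 × 0.52 × 0.72 = 95.472 → 95
= RGB(84, 149, 95)


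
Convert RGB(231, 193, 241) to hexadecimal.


R = 231 → E7 (hex)
G = 193 → C1 (hex)
B = 241 → F1 (hex)
Hex = #E7C1F1


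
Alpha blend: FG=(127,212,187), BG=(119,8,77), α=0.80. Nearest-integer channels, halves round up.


C = α×F + (1-α)×B, with 1-α = 0.20
R: 0.80×127 + 0.20×119 = 101.60 + 23.80 = 125.40 → 125
G: 0.80×212 + 0.20×8 = 169.60 + 1.60 = 171.20 → 171
B: 0.80×187 + 0.20×77 = 149.60 + 15.40 = 165.00 → 165
= RGB(125, 171, 165)


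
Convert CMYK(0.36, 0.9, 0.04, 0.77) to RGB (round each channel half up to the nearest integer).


R = 255 × (1-C) × (1-K) = 255 × 0.64 × 0.23 = 37.536 → 38
G = 255 × (1-M) × (1-K) = 255 × 0.10 × 0.23 = 5.865 → 6
B = 255 × (1-Y) × (1-K) = 255 × 0.96 × 0.23 = 56.304 → 56
= RGB(38, 6, 56)


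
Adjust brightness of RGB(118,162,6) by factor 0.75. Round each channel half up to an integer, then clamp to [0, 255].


Multiply each channel by 0.75, round half up, clamp to [0, 255]
R: 118×0.75 = 88.5 → round → 89
G: 162×0.75 = 121.5 → round → 122
B: 6×0.75 = 4.5 → round → 5
= RGB(89, 122, 5)


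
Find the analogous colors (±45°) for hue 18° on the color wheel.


Base hue: 18°
Left analog: (18 - 45) mod 360 = 333°
Right analog: (18 + 45) mod 360 = 63°
Analogous hues = 333° and 63°


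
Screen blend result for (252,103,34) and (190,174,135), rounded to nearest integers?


Screen: C = 255 - (255-A)×(255-B)/255, rounded to nearest integer
R: 255 - (255-252)×(255-190)/255 = 255 - 195/255 ≈ 255 - 0.765 = 254.235 → 254
G: 255 - (255-103)×(255-174)/255 = 255 - 12312/255 ≈ 255 - 48.282 = 206.718 → 207
B: 255 - (255-34)×(255-135)/255 = 255 - 26520/255 ≈ 255 - 104.000 = 151.000 → 151
= RGB(254, 207, 151)


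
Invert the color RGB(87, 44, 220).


Invert: (255-R, 255-G, 255-B)
R: 255-87 = 168
G: 255-44 = 211
B: 255-220 = 35
= RGB(168, 211, 35)


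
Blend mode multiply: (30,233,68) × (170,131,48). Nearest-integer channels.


Multiply: C = A×B/255, rounded to nearest integer
R: 30×170/255 = 5100/255 ≈ 20.000 → 20
G: 233×131/255 = 30523/255 ≈ 119.698 → 120
B: 68×48/255 = 3264/255 ≈ 12.800 → 13
= RGB(20, 120, 13)


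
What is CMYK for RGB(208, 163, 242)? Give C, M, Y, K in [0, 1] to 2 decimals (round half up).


R'=208/255≈0.8157, G'=163/255≈0.6392, B'=242/255≈0.9490
K = 1 - max(R',G',B') = 1 - 242/255 = 13/255 = 0.05098… → 0.05
(1-R'-K)/(1-K) simplifies to (max-R)/max with max = 242:
C = (242-208)/242 = 34/242 = 0.14049… → 0.14
M = (242-163)/242 = 79/242 = 0.32644… → 0.33
Y = (242-242)/242 = 0/242 = 0 → 0.00
= CMYK(0.14, 0.33, 0.00, 0.05)


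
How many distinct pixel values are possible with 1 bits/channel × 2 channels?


Total bits = 1 bits/channel × 2 channels = 2 bits
Distinct pixel values = 2^2
= 4 pixel values


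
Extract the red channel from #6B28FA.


Color: #6B28FA
R = 6B = 107
G = 28 = 40
B = FA = 250
Red = 107


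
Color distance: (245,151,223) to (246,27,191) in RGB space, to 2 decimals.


d = √[(R₁-R₂)² + (G₁-G₂)² + (B₁-B₂)²]
d = √[(245-246)² + (151-27)² + (223-191)²]
d = √[1 + 15376 + 1024]
d = √16401
d ≈ 128.07


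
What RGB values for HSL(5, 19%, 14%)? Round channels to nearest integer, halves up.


H=5°, S=0.19, L=0.14
C = (1-|2L-1|)×S = (1-|-0.72|)×0.19 = 0.0532
H' = H/60 = 5/60 ≈ 0.0833; X = C×(1-|H' mod 2 - 1|) ≈ 0.0044
m = L - C/2 = 0.14 - 0.0266 = 0.1134
Sector ⌊H'⌋ = 0 → (R',G',B') = (0.0532, ≈0.0044, 0.0)
RGB = ((R'+m)×255, (G'+m)×255, (B'+m)×255) = (42.483, 30.0475, 28.917)
Round half up → RGB(42, 30, 29)


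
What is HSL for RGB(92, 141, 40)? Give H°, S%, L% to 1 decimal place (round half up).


Normalize: R'=92/255≈0.3608, G'=141/255≈0.5529, B'=40/255≈0.1569
Max=141/255, Min=40/255, Δ=Max-Min=101/255
L = (Max+Min)/2 = (141+40)/510 = 181/510 = 0.35490… → L = 35.5%
L ≤ 0.5 → S = Δ/(Max+Min) = 101/(141+40) = 101/181 = 0.55801… → S = 55.8%
(the 1/255 factors cancel in S and H, so raw channel differences can be used)
Max is G' → H = 60 × ((B-R)/Δ + 2) = 60 × ((40-92)/101 + 2)
  -52/101 + 2 = -0.5148… + 2 = 1.4851…
  H = 60 × 1.4851… = 89.108…° → H = 89.1°
= HSL(89.1°, 55.8%, 35.5%)


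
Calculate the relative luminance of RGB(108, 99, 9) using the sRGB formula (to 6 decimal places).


Linearize each channel (sRGB transfer function): c = v/255; c_lin = c/12.92 if c ≤ 0.04045, else ((c+0.055)/1.055)^2.4
  R: 108/255 ≈ 0.423529 > 0.04045 → ((0.423529+0.055)/1.055)^2.4 ≈ 0.149960
  G: 99/255 ≈ 0.388235 > 0.04045 → ((0.388235+0.055)/1.055)^2.4 ≈ 0.124772
  B: 9/255 ≈ 0.035294 ≤ 0.04045 → 0.035294/12.92 ≈ 0.002732
R_lin = 0.149960, G_lin = 0.124772, B_lin = 0.002732
L = 0.2126×R + 0.7152×G + 0.0722×B
L = 0.2126×0.149960 + 0.7152×0.124772 + 0.0722×0.002732
L ≈ 0.121315


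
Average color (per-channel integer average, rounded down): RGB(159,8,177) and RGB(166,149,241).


Midpoint: each channel = ⌊(C₁+C₂)/2⌋
R: ⌊(159+166)/2⌋ = 162
G: ⌊(8+149)/2⌋ = 78
B: ⌊(177+241)/2⌋ = 209
= RGB(162, 78, 209)


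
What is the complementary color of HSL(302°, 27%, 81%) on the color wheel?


Complement = opposite side of color wheel = hue + 180°
H' = (302 + 180) mod 360 = 122°
S and L unchanged.
= HSL(122°, 27%, 81%)


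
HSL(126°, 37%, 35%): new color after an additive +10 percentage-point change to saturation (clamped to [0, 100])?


Original S = 37%
Adjustment = +10 percentage points
New S = 37 + (10) = 47
Clamp to [0, 100] → 47
= HSL(126°, 47%, 35%)


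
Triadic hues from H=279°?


Triadic: equally spaced at 120° intervals
H1 = 279°
H2 = (279 + 120) mod 360 = 39°
H3 = (279 + 240) mod 360 = 159°
Triadic = 279°, 39°, 159°


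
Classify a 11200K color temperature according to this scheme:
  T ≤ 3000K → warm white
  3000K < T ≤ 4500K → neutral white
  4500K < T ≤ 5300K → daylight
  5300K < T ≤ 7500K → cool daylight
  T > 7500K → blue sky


Temperature: 11200K
11200K > 7500K → blue sky
Classification: blue sky


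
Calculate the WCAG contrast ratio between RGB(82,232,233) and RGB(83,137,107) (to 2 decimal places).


Linearize each sRGB channel c=v/255: c/12.92 if c ≤ 0.04045 else ((c+0.055)/1.055)^2.4
L = 0.2126×R_lin + 0.7152×G_lin + 0.0722×B_lin
Color 1 (82,232,233):
  R=82: 82/255≈0.3216 > 0.04045 → ((0.3216+0.055)/1.055)^2.4 ≈ 0.08438
  G=232: 232/255≈0.9098 > 0.04045 → ((0.9098+0.055)/1.055)^2.4 ≈ 0.80695
  B=233: 233/255≈0.9137 > 0.04045 → ((0.9137+0.055)/1.055)^2.4 ≈ 0.81485
  L1 = 0.2126×0.08438 + 0.7152×0.80695 + 0.0722×0.81485 ≈ 0.65390
Color 2 (83,137,107):
  R=83: 83/255≈0.3255 > 0.04045 → ((0.3255+0.055)/1.055)^2.4 ≈ 0.08650
  G=137: 137/255≈0.5373 > 0.04045 → ((0.5373+0.055)/1.055)^2.4 ≈ 0.25016
  B=107: 107/255≈0.4196 > 0.04045 → ((0.4196+0.055)/1.055)^2.4 ≈ 0.14703
  L2 = 0.2126×0.08650 + 0.7152×0.25016 + 0.0722×0.14703 ≈ 0.20792
Lighter = 0.65390, Darker = 0.20792
Ratio = (L_lighter + 0.05) / (L_darker + 0.05)
Ratio = (0.65390 + 0.05) / (0.20792 + 0.05) = 0.70390 / 0.25792 ≈ 2.7292
Ratio ≈ 2.73:1


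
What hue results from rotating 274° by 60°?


New hue = (H + rotation) mod 360
New hue = (274 + 60) mod 360
= 334 mod 360
= 334°


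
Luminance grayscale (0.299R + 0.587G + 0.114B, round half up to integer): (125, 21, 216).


Gray = 0.299×R + 0.587×G + 0.114×B
Gray = 0.299×125 + 0.587×21 + 0.114×216
Gray = 37.375 + 12.327 + 24.624
Gray = 74.326 → round half up → 74
Gray = 74


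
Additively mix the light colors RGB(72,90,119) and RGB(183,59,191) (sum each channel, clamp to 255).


Additive: each channel = min(255, C₁+C₂)
R: 72+183 = 255 → 255
G: 90+59 = 149 → 149
B: 119+191 = 310 → 255
= RGB(255, 149, 255)


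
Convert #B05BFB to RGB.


B0 → 176 (R)
5B → 91 (G)
FB → 251 (B)
= RGB(176, 91, 251)


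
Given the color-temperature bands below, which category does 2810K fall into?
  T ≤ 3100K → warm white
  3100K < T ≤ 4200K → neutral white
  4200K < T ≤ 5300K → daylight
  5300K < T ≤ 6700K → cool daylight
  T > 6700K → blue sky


Temperature: 2810K
2810K ≤ 3100K → warm white
Classification: warm white


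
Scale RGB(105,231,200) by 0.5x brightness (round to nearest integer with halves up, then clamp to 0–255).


Multiply each channel by 0.5, round half up, clamp to [0, 255]
R: 105×0.5 = 52.5 → round → 53
G: 231×0.5 = 115.5 → round → 116
B: 200×0.5 = 100
= RGB(53, 116, 100)


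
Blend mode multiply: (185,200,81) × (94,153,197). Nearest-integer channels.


Multiply: C = A×B/255, rounded to nearest integer
R: 185×94/255 = 17390/255 ≈ 68.196 → 68
G: 200×153/255 = 30600/255 ≈ 120.000 → 120
B: 81×197/255 = 15957/255 ≈ 62.576 → 63
= RGB(68, 120, 63)


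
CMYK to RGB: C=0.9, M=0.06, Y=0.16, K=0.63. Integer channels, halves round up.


R = 255 × (1-C) × (1-K) = 255 × 0.10 × 0.37 = 9.435 → 9
G = 255 × (1-M) × (1-K) = 255 × 0.94 × 0.37 = 88.689 → 89
B = 255 × (1-Y) × (1-K) = 255 × 0.84 × 0.37 = 79.254 → 79
= RGB(9, 89, 79)


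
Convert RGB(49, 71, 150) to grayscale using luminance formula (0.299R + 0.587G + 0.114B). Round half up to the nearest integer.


Gray = 0.299×R + 0.587×G + 0.114×B
Gray = 0.299×49 + 0.587×71 + 0.114×150
Gray = 14.651 + 41.677 + 17.100
Gray = 73.428 → round half up → 73
Gray = 73


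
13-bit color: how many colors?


Colors = 2^bits = 2^13
= 8,192 colors


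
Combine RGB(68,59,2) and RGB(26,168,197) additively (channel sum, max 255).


Additive: each channel = min(255, C₁+C₂)
R: 68+26 = 94 → 94
G: 59+168 = 227 → 227
B: 2+197 = 199 → 199
= RGB(94, 227, 199)


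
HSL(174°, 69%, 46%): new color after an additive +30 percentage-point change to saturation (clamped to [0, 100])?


Original S = 69%
Adjustment = +30 percentage points
New S = 69 + (30) = 99
Clamp to [0, 100] → 99
= HSL(174°, 99%, 46%)


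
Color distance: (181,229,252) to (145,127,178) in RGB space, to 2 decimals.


d = √[(R₁-R₂)² + (G₁-G₂)² + (B₁-B₂)²]
d = √[(181-145)² + (229-127)² + (252-178)²]
d = √[1296 + 10404 + 5476]
d = √17176
d ≈ 131.06


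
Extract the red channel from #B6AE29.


Color: #B6AE29
R = B6 = 182
G = AE = 174
B = 29 = 41
Red = 182


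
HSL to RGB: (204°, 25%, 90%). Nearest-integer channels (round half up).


H=204°, S=0.25, L=0.90
C = (1-|2L-1|)×S = (1-|0.80|)×0.25 = 0.05
H' = H/60 = 204/60 ≈ 3.4000; X = C×(1-|H' mod 2 - 1|) = 0.03
m = L - C/2 = 0.90 - 0.025 = 0.875
Sector ⌊H'⌋ = 3 → (R',G',B') = (0.0, 0.03, 0.05)
RGB = ((R'+m)×255, (G'+m)×255, (B'+m)×255) = (223.125, 230.775, 235.875)
Round half up → RGB(223, 231, 236)


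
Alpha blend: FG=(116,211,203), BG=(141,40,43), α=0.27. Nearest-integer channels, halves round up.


C = α×F + (1-α)×B, with 1-α = 0.73
R: 0.27×116 + 0.73×141 = 31.32 + 102.93 = 134.25 → 134
G: 0.27×211 + 0.73×40 = 56.97 + 29.20 = 86.17 → 86
B: 0.27×203 + 0.73×43 = 54.81 + 31.39 = 86.20 → 86
= RGB(134, 86, 86)


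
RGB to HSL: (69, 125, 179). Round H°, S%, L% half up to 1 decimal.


Normalize: R'=69/255≈0.2706, G'=125/255≈0.4902, B'=179/255≈0.7020
Max=179/255, Min=69/255, Δ=Max-Min=110/255
L = (Max+Min)/2 = (179+69)/510 = 248/510 = 0.48627… → L = 48.6%
L ≤ 0.5 → S = Δ/(Max+Min) = 110/(179+69) = 110/248 = 0.44354… → S = 44.4%
(the 1/255 factors cancel in S and H, so raw channel differences can be used)
Max is B' → H = 60 × ((R-G)/Δ + 4) = 60 × ((69-125)/110 + 4)
  -56/110 + 4 = -0.5090… + 4 = 3.4909…
  H = 60 × 3.4909… = 209.454…° → H = 209.5°
= HSL(209.5°, 44.4%, 48.6%)


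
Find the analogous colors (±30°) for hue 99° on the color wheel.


Base hue: 99°
Left analog: (99 - 30) mod 360 = 69°
Right analog: (99 + 30) mod 360 = 129°
Analogous hues = 69° and 129°


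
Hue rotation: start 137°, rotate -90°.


New hue = (H + rotation) mod 360
New hue = (137 -90) mod 360
= 47 mod 360
= 47°


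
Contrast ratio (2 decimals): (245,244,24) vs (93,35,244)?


Linearize each sRGB channel c=v/255: c/12.92 if c ≤ 0.04045 else ((c+0.055)/1.055)^2.4
L = 0.2126×R_lin + 0.7152×G_lin + 0.0722×B_lin
Color 1 (245,244,24):
  R=245: 245/255≈0.9608 > 0.04045 → ((0.9608+0.055)/1.055)^2.4 ≈ 0.91310
  G=244: 244/255≈0.9569 > 0.04045 → ((0.9569+0.055)/1.055)^2.4 ≈ 0.90466
  B=24: 24/255≈0.0941 > 0.04045 → ((0.0941+0.055)/1.055)^2.4 ≈ 0.00913
  L1 = 0.2126×0.91310 + 0.7152×0.90466 + 0.0722×0.00913 ≈ 0.84180
Color 2 (93,35,244):
  R=93: 93/255≈0.3647 > 0.04045 → ((0.3647+0.055)/1.055)^2.4 ≈ 0.10946
  G=35: 35/255≈0.1373 > 0.04045 → ((0.1373+0.055)/1.055)^2.4 ≈ 0.01681
  B=244: 244/255≈0.9569 > 0.04045 → ((0.9569+0.055)/1.055)^2.4 ≈ 0.90466
  L2 = 0.2126×0.10946 + 0.7152×0.01681 + 0.0722×0.90466 ≈ 0.10061
Lighter = 0.84180, Darker = 0.10061
Ratio = (L_lighter + 0.05) / (L_darker + 0.05)
Ratio = (0.84180 + 0.05) / (0.10061 + 0.05) = 0.89180 / 0.15061 ≈ 5.9213
Ratio ≈ 5.92:1


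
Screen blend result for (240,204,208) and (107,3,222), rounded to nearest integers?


Screen: C = 255 - (255-A)×(255-B)/255, rounded to nearest integer
R: 255 - (255-240)×(255-107)/255 = 255 - 2220/255 ≈ 255 - 8.706 = 246.294 → 246
G: 255 - (255-204)×(255-3)/255 = 255 - 12852/255 ≈ 255 - 50.400 = 204.600 → 205
B: 255 - (255-208)×(255-222)/255 = 255 - 1551/255 ≈ 255 - 6.082 = 248.918 → 249
= RGB(246, 205, 249)


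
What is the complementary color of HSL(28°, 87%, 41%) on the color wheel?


Complement = opposite side of color wheel = hue + 180°
H' = (28 + 180) mod 360 = 208°
S and L unchanged.
= HSL(208°, 87%, 41%)


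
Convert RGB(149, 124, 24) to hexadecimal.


R = 149 → 95 (hex)
G = 124 → 7C (hex)
B = 24 → 18 (hex)
Hex = #957C18


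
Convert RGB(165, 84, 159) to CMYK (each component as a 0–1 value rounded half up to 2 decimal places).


R'=165/255≈0.6471, G'=84/255≈0.3294, B'=159/255≈0.6235
K = 1 - max(R',G',B') = 1 - 165/255 = 90/255 = 0.35294… → 0.35
(1-R'-K)/(1-K) simplifies to (max-R)/max with max = 165:
C = (165-165)/165 = 0/165 = 0 → 0.00
M = (165-84)/165 = 81/165 = 0.49090… → 0.49
Y = (165-159)/165 = 6/165 = 0.03636… → 0.04
= CMYK(0.00, 0.49, 0.04, 0.35)


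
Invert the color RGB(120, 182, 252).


Invert: (255-R, 255-G, 255-B)
R: 255-120 = 135
G: 255-182 = 73
B: 255-252 = 3
= RGB(135, 73, 3)


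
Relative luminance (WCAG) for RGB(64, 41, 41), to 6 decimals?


Linearize each channel (sRGB transfer function): c = v/255; c_lin = c/12.92 if c ≤ 0.04045, else ((c+0.055)/1.055)^2.4
  R: 64/255 ≈ 0.250980 > 0.04045 → ((0.250980+0.055)/1.055)^2.4 ≈ 0.051269
  G: 41/255 ≈ 0.160784 > 0.04045 → ((0.160784+0.055)/1.055)^2.4 ≈ 0.022174
  B: 41/255 ≈ 0.160784 > 0.04045 → ((0.160784+0.055)/1.055)^2.4 ≈ 0.022174
R_lin = 0.051269, G_lin = 0.022174, B_lin = 0.022174
L = 0.2126×R + 0.7152×G + 0.0722×B
L = 0.2126×0.051269 + 0.7152×0.022174 + 0.0722×0.022174
L ≈ 0.028360


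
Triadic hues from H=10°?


Triadic: equally spaced at 120° intervals
H1 = 10°
H2 = (10 + 120) mod 360 = 130°
H3 = (10 + 240) mod 360 = 250°
Triadic = 10°, 130°, 250°


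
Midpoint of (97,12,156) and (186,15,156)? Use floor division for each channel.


Midpoint: each channel = ⌊(C₁+C₂)/2⌋
R: ⌊(97+186)/2⌋ = 141
G: ⌊(12+15)/2⌋ = 13
B: ⌊(156+156)/2⌋ = 156
= RGB(141, 13, 156)


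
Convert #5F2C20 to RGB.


5F → 95 (R)
2C → 44 (G)
20 → 32 (B)
= RGB(95, 44, 32)


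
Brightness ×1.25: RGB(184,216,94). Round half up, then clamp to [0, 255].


Multiply each channel by 1.25, round half up, clamp to [0, 255]
R: 184×1.25 = 230
G: 216×1.25 = 270 → clamp → 255
B: 94×1.25 = 117.5 → round → 118
= RGB(230, 255, 118)


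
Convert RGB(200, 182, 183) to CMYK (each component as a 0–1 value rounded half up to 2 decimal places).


R'=200/255≈0.7843, G'=182/255≈0.7137, B'=183/255≈0.7176
K = 1 - max(R',G',B') = 1 - 200/255 = 55/255 = 0.21568… → 0.22
(1-R'-K)/(1-K) simplifies to (max-R)/max with max = 200:
C = (200-200)/200 = 0/200 = 0 → 0.00
M = (200-182)/200 = 18/200 = 0.09 → 0.09
Y = (200-183)/200 = 17/200 = 0.085 → 0.09
= CMYK(0.00, 0.09, 0.09, 0.22)


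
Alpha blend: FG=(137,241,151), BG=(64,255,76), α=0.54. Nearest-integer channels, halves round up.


C = α×F + (1-α)×B, with 1-α = 0.46
R: 0.54×137 + 0.46×64 = 73.98 + 29.44 = 103.42 → 103
G: 0.54×241 + 0.46×255 = 130.14 + 117.30 = 247.44 → 247
B: 0.54×151 + 0.46×76 = 81.54 + 34.96 = 116.50 → 117
= RGB(103, 247, 117)


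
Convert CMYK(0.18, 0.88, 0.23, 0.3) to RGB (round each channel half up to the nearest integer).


R = 255 × (1-C) × (1-K) = 255 × 0.82 × 0.70 = 146.37 → 146
G = 255 × (1-M) × (1-K) = 255 × 0.12 × 0.70 = 21.42 → 21
B = 255 × (1-Y) × (1-K) = 255 × 0.77 × 0.70 = 137.445 → 137
= RGB(146, 21, 137)


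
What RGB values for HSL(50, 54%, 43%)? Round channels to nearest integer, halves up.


H=50°, S=0.54, L=0.43
C = (1-|2L-1|)×S = (1-|-0.14|)×0.54 = 0.4644
H' = H/60 = 50/60 ≈ 0.8333; X = C×(1-|H' mod 2 - 1|) = 0.387
m = L - C/2 = 0.43 - 0.2322 = 0.1978
Sector ⌊H'⌋ = 0 → (R',G',B') = (0.4644, 0.387, 0.0)
RGB = ((R'+m)×255, (G'+m)×255, (B'+m)×255) = (168.861, 149.124, 50.439)
Round half up → RGB(169, 149, 50)


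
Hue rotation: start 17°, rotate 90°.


New hue = (H + rotation) mod 360
New hue = (17 + 90) mod 360
= 107 mod 360
= 107°


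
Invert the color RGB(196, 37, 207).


Invert: (255-R, 255-G, 255-B)
R: 255-196 = 59
G: 255-37 = 218
B: 255-207 = 48
= RGB(59, 218, 48)


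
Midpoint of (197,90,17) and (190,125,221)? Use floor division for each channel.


Midpoint: each channel = ⌊(C₁+C₂)/2⌋
R: ⌊(197+190)/2⌋ = 193
G: ⌊(90+125)/2⌋ = 107
B: ⌊(17+221)/2⌋ = 119
= RGB(193, 107, 119)


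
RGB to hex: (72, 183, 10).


R = 72 → 48 (hex)
G = 183 → B7 (hex)
B = 10 → 0A (hex)
Hex = #48B70A


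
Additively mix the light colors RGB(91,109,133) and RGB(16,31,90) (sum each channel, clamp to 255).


Additive: each channel = min(255, C₁+C₂)
R: 91+16 = 107 → 107
G: 109+31 = 140 → 140
B: 133+90 = 223 → 223
= RGB(107, 140, 223)


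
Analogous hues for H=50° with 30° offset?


Base hue: 50°
Left analog: (50 - 30) mod 360 = 20°
Right analog: (50 + 30) mod 360 = 80°
Analogous hues = 20° and 80°


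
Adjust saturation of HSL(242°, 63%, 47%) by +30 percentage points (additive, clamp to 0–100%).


Original S = 63%
Adjustment = +30 percentage points
New S = 63 + (30) = 93
Clamp to [0, 100] → 93
= HSL(242°, 93%, 47%)


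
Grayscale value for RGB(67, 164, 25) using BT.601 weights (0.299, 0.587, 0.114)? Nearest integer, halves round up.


Gray = 0.299×R + 0.587×G + 0.114×B
Gray = 0.299×67 + 0.587×164 + 0.114×25
Gray = 20.033 + 96.268 + 2.850
Gray = 119.151 → round half up → 119
Gray = 119


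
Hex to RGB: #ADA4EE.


AD → 173 (R)
A4 → 164 (G)
EE → 238 (B)
= RGB(173, 164, 238)


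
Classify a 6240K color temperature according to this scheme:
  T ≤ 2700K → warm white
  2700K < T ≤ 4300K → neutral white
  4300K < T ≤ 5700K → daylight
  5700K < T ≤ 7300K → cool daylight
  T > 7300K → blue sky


Temperature: 6240K
5700K < 6240K ≤ 7300K → cool daylight
Classification: cool daylight


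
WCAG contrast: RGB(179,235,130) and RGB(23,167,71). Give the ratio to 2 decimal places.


Linearize each sRGB channel c=v/255: c/12.92 if c ≤ 0.04045 else ((c+0.055)/1.055)^2.4
L = 0.2126×R_lin + 0.7152×G_lin + 0.0722×B_lin
Color 1 (179,235,130):
  R=179: 179/255≈0.7020 > 0.04045 → ((0.7020+0.055)/1.055)^2.4 ≈ 0.45079
  G=235: 235/255≈0.9216 > 0.04045 → ((0.9216+0.055)/1.055)^2.4 ≈ 0.83077
  B=130: 130/255≈0.5098 > 0.04045 → ((0.5098+0.055)/1.055)^2.4 ≈ 0.22323
  L1 = 0.2126×0.45079 + 0.7152×0.83077 + 0.0722×0.22323 ≈ 0.70612
Color 2 (23,167,71):
  R=23: 23/255≈0.0902 > 0.04045 → ((0.0902+0.055)/1.055)^2.4 ≈ 0.00857
  G=167: 167/255≈0.6549 > 0.04045 → ((0.6549+0.055)/1.055)^2.4 ≈ 0.38643
  B=71: 71/255≈0.2784 > 0.04045 → ((0.2784+0.055)/1.055)^2.4 ≈ 0.06301
  L2 = 0.2126×0.00857 + 0.7152×0.38643 + 0.0722×0.06301 ≈ 0.28275
Lighter = 0.70612, Darker = 0.28275
Ratio = (L_lighter + 0.05) / (L_darker + 0.05)
Ratio = (0.70612 + 0.05) / (0.28275 + 0.05) = 0.75612 / 0.33275 ≈ 2.2724
Ratio ≈ 2.27:1


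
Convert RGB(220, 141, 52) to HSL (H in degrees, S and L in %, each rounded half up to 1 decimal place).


Normalize: R'=220/255≈0.8627, G'=141/255≈0.5529, B'=52/255≈0.2039
Max=220/255, Min=52/255, Δ=Max-Min=168/255
L = (Max+Min)/2 = (220+52)/510 = 272/510 = 0.53333… → L = 53.3%
L > 0.5 → S = Δ/(2-Max-Min) = 168/(510-220-52) = 168/238 = 0.70588… → S = 70.6%
(the 1/255 factors cancel in S and H, so raw channel differences can be used)
Max is R' → H = 60 × (((G-B)/Δ) mod 6) = 60 × (((141-52)/168) mod 6)
  89/168 = 0.5297…
  H = 60 × 0.5297… = 31.785…° → H = 31.8°
= HSL(31.8°, 70.6%, 53.3%)


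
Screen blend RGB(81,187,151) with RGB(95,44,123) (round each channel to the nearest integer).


Screen: C = 255 - (255-A)×(255-B)/255, rounded to nearest integer
R: 255 - (255-81)×(255-95)/255 = 255 - 27840/255 ≈ 255 - 109.176 = 145.824 → 146
G: 255 - (255-187)×(255-44)/255 = 255 - 14348/255 ≈ 255 - 56.267 = 198.733 → 199
B: 255 - (255-151)×(255-123)/255 = 255 - 13728/255 ≈ 255 - 53.835 = 201.165 → 201
= RGB(146, 199, 201)


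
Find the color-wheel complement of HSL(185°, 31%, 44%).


Complement = opposite side of color wheel = hue + 180°
H' = (185 + 180) mod 360 = 5°
S and L unchanged.
= HSL(5°, 31%, 44%)


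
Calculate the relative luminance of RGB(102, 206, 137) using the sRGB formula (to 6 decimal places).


Linearize each channel (sRGB transfer function): c = v/255; c_lin = c/12.92 if c ≤ 0.04045, else ((c+0.055)/1.055)^2.4
  R: 102/255 ≈ 0.400000 > 0.04045 → ((0.400000+0.055)/1.055)^2.4 ≈ 0.132868
  G: 206/255 ≈ 0.807843 > 0.04045 → ((0.807843+0.055)/1.055)^2.4 ≈ 0.617207
  B: 137/255 ≈ 0.537255 > 0.04045 → ((0.537255+0.055)/1.055)^2.4 ≈ 0.250158
R_lin = 0.132868, G_lin = 0.617207, B_lin = 0.250158
L = 0.2126×R + 0.7152×G + 0.0722×B
L = 0.2126×0.132868 + 0.7152×0.617207 + 0.0722×0.250158
L ≈ 0.487735


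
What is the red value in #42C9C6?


Color: #42C9C6
R = 42 = 66
G = C9 = 201
B = C6 = 198
Red = 66


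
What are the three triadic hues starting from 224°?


Triadic: equally spaced at 120° intervals
H1 = 224°
H2 = (224 + 120) mod 360 = 344°
H3 = (224 + 240) mod 360 = 104°
Triadic = 224°, 344°, 104°


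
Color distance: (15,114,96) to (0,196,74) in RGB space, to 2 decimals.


d = √[(R₁-R₂)² + (G₁-G₂)² + (B₁-B₂)²]
d = √[(15-0)² + (114-196)² + (96-74)²]
d = √[225 + 6724 + 484]
d = √7433
d ≈ 86.21


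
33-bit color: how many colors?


Colors = 2^bits = 2^33
= 8,589,934,592 colors


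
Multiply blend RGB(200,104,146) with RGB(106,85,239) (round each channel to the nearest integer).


Multiply: C = A×B/255, rounded to nearest integer
R: 200×106/255 = 21200/255 ≈ 83.137 → 83
G: 104×85/255 = 8840/255 ≈ 34.667 → 35
B: 146×239/255 = 34894/255 ≈ 136.839 → 137
= RGB(83, 35, 137)


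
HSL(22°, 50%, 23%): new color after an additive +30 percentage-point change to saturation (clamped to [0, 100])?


Original S = 50%
Adjustment = +30 percentage points
New S = 50 + (30) = 80
Clamp to [0, 100] → 80
= HSL(22°, 80%, 23%)


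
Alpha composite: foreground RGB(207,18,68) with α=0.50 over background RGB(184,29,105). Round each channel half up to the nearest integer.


C = α×F + (1-α)×B, with 1-α = 0.50
R: 0.50×207 + 0.50×184 = 103.50 + 92.00 = 195.50 → 196
G: 0.50×18 + 0.50×29 = 9.00 + 14.50 = 23.50 → 24
B: 0.50×68 + 0.50×105 = 34.00 + 52.50 = 86.50 → 87
= RGB(196, 24, 87)


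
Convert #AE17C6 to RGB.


AE → 174 (R)
17 → 23 (G)
C6 → 198 (B)
= RGB(174, 23, 198)


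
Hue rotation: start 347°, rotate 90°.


New hue = (H + rotation) mod 360
New hue = (347 + 90) mod 360
= 437 mod 360
= 77°


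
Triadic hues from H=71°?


Triadic: equally spaced at 120° intervals
H1 = 71°
H2 = (71 + 120) mod 360 = 191°
H3 = (71 + 240) mod 360 = 311°
Triadic = 71°, 191°, 311°


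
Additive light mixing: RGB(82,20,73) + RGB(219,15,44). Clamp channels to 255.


Additive: each channel = min(255, C₁+C₂)
R: 82+219 = 301 → 255
G: 20+15 = 35 → 35
B: 73+44 = 117 → 117
= RGB(255, 35, 117)


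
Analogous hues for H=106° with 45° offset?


Base hue: 106°
Left analog: (106 - 45) mod 360 = 61°
Right analog: (106 + 45) mod 360 = 151°
Analogous hues = 61° and 151°


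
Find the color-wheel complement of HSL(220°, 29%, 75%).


Complement = opposite side of color wheel = hue + 180°
H' = (220 + 180) mod 360 = 40°
S and L unchanged.
= HSL(40°, 29%, 75%)


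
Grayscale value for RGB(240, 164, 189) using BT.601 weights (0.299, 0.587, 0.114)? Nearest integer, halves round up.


Gray = 0.299×R + 0.587×G + 0.114×B
Gray = 0.299×240 + 0.587×164 + 0.114×189
Gray = 71.760 + 96.268 + 21.546
Gray = 189.574 → round half up → 190
Gray = 190


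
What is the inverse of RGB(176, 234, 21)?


Invert: (255-R, 255-G, 255-B)
R: 255-176 = 79
G: 255-234 = 21
B: 255-21 = 234
= RGB(79, 21, 234)


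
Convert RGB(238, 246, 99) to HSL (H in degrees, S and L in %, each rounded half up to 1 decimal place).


Normalize: R'=238/255≈0.9333, G'=246/255≈0.9647, B'=99/255≈0.3882
Max=246/255, Min=99/255, Δ=Max-Min=147/255
L = (Max+Min)/2 = (246+99)/510 = 345/510 = 0.67647… → L = 67.6%
L > 0.5 → S = Δ/(2-Max-Min) = 147/(510-246-99) = 147/165 = 0.89090… → S = 89.1%
(the 1/255 factors cancel in S and H, so raw channel differences can be used)
Max is G' → H = 60 × ((B-R)/Δ + 2) = 60 × ((99-238)/147 + 2)
  -139/147 + 2 = -0.9455… + 2 = 1.0544…
  H = 60 × 1.0544… = 63.265…° → H = 63.3°
= HSL(63.3°, 89.1%, 67.6%)


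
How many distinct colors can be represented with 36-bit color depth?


Colors = 2^bits = 2^36
= 68,719,476,736 colors


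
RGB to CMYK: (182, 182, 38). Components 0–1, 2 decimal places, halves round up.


R'=182/255≈0.7137, G'=182/255≈0.7137, B'=38/255≈0.1490
K = 1 - max(R',G',B') = 1 - 182/255 = 73/255 = 0.28627… → 0.29
(1-R'-K)/(1-K) simplifies to (max-R)/max with max = 182:
C = (182-182)/182 = 0/182 = 0 → 0.00
M = (182-182)/182 = 0/182 = 0 → 0.00
Y = (182-38)/182 = 144/182 = 0.79120… → 0.79
= CMYK(0.00, 0.00, 0.79, 0.29)


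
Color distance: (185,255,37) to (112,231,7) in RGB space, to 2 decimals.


d = √[(R₁-R₂)² + (G₁-G₂)² + (B₁-B₂)²]
d = √[(185-112)² + (255-231)² + (37-7)²]
d = √[5329 + 576 + 900]
d = √6805
d ≈ 82.49


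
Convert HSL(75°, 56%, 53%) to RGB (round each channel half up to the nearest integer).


H=75°, S=0.56, L=0.53
C = (1-|2L-1|)×S = (1-|0.06|)×0.56 = 0.5264
H' = H/60 = 75/60 ≈ 1.2500; X = C×(1-|H' mod 2 - 1|) = 0.3948
m = L - C/2 = 0.53 - 0.2632 = 0.2668
Sector ⌊H'⌋ = 1 → (R',G',B') = (0.3948, 0.5264, 0.0)
RGB = ((R'+m)×255, (G'+m)×255, (B'+m)×255) = (168.708, 202.266, 68.034)
Round half up → RGB(169, 202, 68)


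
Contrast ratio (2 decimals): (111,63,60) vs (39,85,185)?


Linearize each sRGB channel c=v/255: c/12.92 if c ≤ 0.04045 else ((c+0.055)/1.055)^2.4
L = 0.2126×R_lin + 0.7152×G_lin + 0.0722×B_lin
Color 1 (111,63,60):
  R=111: 111/255≈0.4353 > 0.04045 → ((0.4353+0.055)/1.055)^2.4 ≈ 0.15896
  G=63: 63/255≈0.2471 > 0.04045 → ((0.2471+0.055)/1.055)^2.4 ≈ 0.04971
  B=60: 60/255≈0.2353 > 0.04045 → ((0.2353+0.055)/1.055)^2.4 ≈ 0.04519
  L1 = 0.2126×0.15896 + 0.7152×0.04971 + 0.0722×0.04519 ≈ 0.07261
Color 2 (39,85,185):
  R=39: 39/255≈0.1529 > 0.04045 → ((0.1529+0.055)/1.055)^2.4 ≈ 0.02029
  G=85: 85/255≈0.3333 > 0.04045 → ((0.3333+0.055)/1.055)^2.4 ≈ 0.09084
  B=185: 185/255≈0.7255 > 0.04045 → ((0.7255+0.055)/1.055)^2.4 ≈ 0.48515
  L2 = 0.2126×0.02029 + 0.7152×0.09084 + 0.0722×0.48515 ≈ 0.10431
Lighter = 0.10431, Darker = 0.07261
Ratio = (L_lighter + 0.05) / (L_darker + 0.05)
Ratio = (0.10431 + 0.05) / (0.07261 + 0.05) = 0.15431 / 0.12261 ≈ 1.2586
Ratio ≈ 1.26:1


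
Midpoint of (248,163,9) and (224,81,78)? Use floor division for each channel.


Midpoint: each channel = ⌊(C₁+C₂)/2⌋
R: ⌊(248+224)/2⌋ = 236
G: ⌊(163+81)/2⌋ = 122
B: ⌊(9+78)/2⌋ = 43
= RGB(236, 122, 43)


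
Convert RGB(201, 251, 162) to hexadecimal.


R = 201 → C9 (hex)
G = 251 → FB (hex)
B = 162 → A2 (hex)
Hex = #C9FBA2


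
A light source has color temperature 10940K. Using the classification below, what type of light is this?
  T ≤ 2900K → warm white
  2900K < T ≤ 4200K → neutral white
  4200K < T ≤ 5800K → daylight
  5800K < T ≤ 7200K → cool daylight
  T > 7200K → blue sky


Temperature: 10940K
10940K > 7200K → blue sky
Classification: blue sky


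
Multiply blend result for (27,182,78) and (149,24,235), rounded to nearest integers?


Multiply: C = A×B/255, rounded to nearest integer
R: 27×149/255 = 4023/255 ≈ 15.776 → 16
G: 182×24/255 = 4368/255 ≈ 17.129 → 17
B: 78×235/255 = 18330/255 ≈ 71.882 → 72
= RGB(16, 17, 72)


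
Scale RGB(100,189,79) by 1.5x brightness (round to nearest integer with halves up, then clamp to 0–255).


Multiply each channel by 1.5, round half up, clamp to [0, 255]
R: 100×1.5 = 150
G: 189×1.5 = 283.5 → round → 284 → clamp → 255
B: 79×1.5 = 118.5 → round → 119
= RGB(150, 255, 119)


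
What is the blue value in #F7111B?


Color: #F7111B
R = F7 = 247
G = 11 = 17
B = 1B = 27
Blue = 27


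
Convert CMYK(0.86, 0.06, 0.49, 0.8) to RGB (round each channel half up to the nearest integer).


R = 255 × (1-C) × (1-K) = 255 × 0.14 × 0.20 = 7.14 → 7
G = 255 × (1-M) × (1-K) = 255 × 0.94 × 0.20 = 47.94 → 48
B = 255 × (1-Y) × (1-K) = 255 × 0.51 × 0.20 = 26.01 → 26
= RGB(7, 48, 26)


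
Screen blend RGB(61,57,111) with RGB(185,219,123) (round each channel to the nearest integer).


Screen: C = 255 - (255-A)×(255-B)/255, rounded to nearest integer
R: 255 - (255-61)×(255-185)/255 = 255 - 13580/255 ≈ 255 - 53.255 = 201.745 → 202
G: 255 - (255-57)×(255-219)/255 = 255 - 7128/255 ≈ 255 - 27.953 = 227.047 → 227
B: 255 - (255-111)×(255-123)/255 = 255 - 19008/255 ≈ 255 - 74.541 = 180.459 → 180
= RGB(202, 227, 180)


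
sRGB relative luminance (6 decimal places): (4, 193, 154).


Linearize each channel (sRGB transfer function): c = v/255; c_lin = c/12.92 if c ≤ 0.04045, else ((c+0.055)/1.055)^2.4
  R: 4/255 ≈ 0.015686 ≤ 0.04045 → 0.015686/12.92 ≈ 0.001214
  G: 193/255 ≈ 0.756863 > 0.04045 → ((0.756863+0.055)/1.055)^2.4 ≈ 0.533276
  B: 154/255 ≈ 0.603922 > 0.04045 → ((0.603922+0.055)/1.055)^2.4 ≈ 0.323143
R_lin = 0.001214, G_lin = 0.533276, B_lin = 0.323143
L = 0.2126×R + 0.7152×G + 0.0722×B
L = 0.2126×0.001214 + 0.7152×0.533276 + 0.0722×0.323143
L ≈ 0.404988


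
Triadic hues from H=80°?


Triadic: equally spaced at 120° intervals
H1 = 80°
H2 = (80 + 120) mod 360 = 200°
H3 = (80 + 240) mod 360 = 320°
Triadic = 80°, 200°, 320°


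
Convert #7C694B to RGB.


7C → 124 (R)
69 → 105 (G)
4B → 75 (B)
= RGB(124, 105, 75)


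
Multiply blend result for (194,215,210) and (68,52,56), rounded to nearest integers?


Multiply: C = A×B/255, rounded to nearest integer
R: 194×68/255 = 13192/255 ≈ 51.733 → 52
G: 215×52/255 = 11180/255 ≈ 43.843 → 44
B: 210×56/255 = 11760/255 ≈ 46.118 → 46
= RGB(52, 44, 46)


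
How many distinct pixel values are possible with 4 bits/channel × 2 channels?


Total bits = 4 bits/channel × 2 channels = 8 bits
Distinct pixel values = 2^8
= 256 pixel values


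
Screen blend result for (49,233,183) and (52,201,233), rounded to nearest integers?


Screen: C = 255 - (255-A)×(255-B)/255, rounded to nearest integer
R: 255 - (255-49)×(255-52)/255 = 255 - 41818/255 ≈ 255 - 163.992 = 91.008 → 91
G: 255 - (255-233)×(255-201)/255 = 255 - 1188/255 ≈ 255 - 4.659 = 250.341 → 250
B: 255 - (255-183)×(255-233)/255 = 255 - 1584/255 ≈ 255 - 6.212 = 248.788 → 249
= RGB(91, 250, 249)


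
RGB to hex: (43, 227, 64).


R = 43 → 2B (hex)
G = 227 → E3 (hex)
B = 64 → 40 (hex)
Hex = #2BE340


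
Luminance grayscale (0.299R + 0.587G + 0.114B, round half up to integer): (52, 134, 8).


Gray = 0.299×R + 0.587×G + 0.114×B
Gray = 0.299×52 + 0.587×134 + 0.114×8
Gray = 15.548 + 78.658 + 0.912
Gray = 95.118 → round half up → 95
Gray = 95


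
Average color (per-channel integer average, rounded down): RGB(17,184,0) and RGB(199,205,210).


Midpoint: each channel = ⌊(C₁+C₂)/2⌋
R: ⌊(17+199)/2⌋ = 108
G: ⌊(184+205)/2⌋ = 194
B: ⌊(0+210)/2⌋ = 105
= RGB(108, 194, 105)


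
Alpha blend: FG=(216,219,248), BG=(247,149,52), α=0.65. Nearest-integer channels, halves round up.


C = α×F + (1-α)×B, with 1-α = 0.35
R: 0.65×216 + 0.35×247 = 140.40 + 86.45 = 226.85 → 227
G: 0.65×219 + 0.35×149 = 142.35 + 52.15 = 194.50 → 195
B: 0.65×248 + 0.35×52 = 161.20 + 18.20 = 179.40 → 179
= RGB(227, 195, 179)


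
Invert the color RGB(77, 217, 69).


Invert: (255-R, 255-G, 255-B)
R: 255-77 = 178
G: 255-217 = 38
B: 255-69 = 186
= RGB(178, 38, 186)


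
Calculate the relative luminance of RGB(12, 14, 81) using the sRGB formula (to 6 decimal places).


Linearize each channel (sRGB transfer function): c = v/255; c_lin = c/12.92 if c ≤ 0.04045, else ((c+0.055)/1.055)^2.4
  R: 12/255 ≈ 0.047059 > 0.04045 → ((0.047059+0.055)/1.055)^2.4 ≈ 0.003677
  G: 14/255 ≈ 0.054902 > 0.04045 → ((0.054902+0.055)/1.055)^2.4 ≈ 0.004391
  B: 81/255 ≈ 0.317647 > 0.04045 → ((0.317647+0.055)/1.055)^2.4 ≈ 0.082283
R_lin = 0.003677, G_lin = 0.004391, B_lin = 0.082283
L = 0.2126×R + 0.7152×G + 0.0722×B
L = 0.2126×0.003677 + 0.7152×0.004391 + 0.0722×0.082283
L ≈ 0.009863


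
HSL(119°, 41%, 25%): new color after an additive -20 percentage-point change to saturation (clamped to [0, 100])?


Original S = 41%
Adjustment = -20 percentage points
New S = 41 + (-20) = 21
Clamp to [0, 100] → 21
= HSL(119°, 21%, 25%)


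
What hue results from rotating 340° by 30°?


New hue = (H + rotation) mod 360
New hue = (340 + 30) mod 360
= 370 mod 360
= 10°


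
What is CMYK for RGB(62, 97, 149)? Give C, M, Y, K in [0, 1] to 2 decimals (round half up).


R'=62/255≈0.2431, G'=97/255≈0.3804, B'=149/255≈0.5843
K = 1 - max(R',G',B') = 1 - 149/255 = 106/255 = 0.41568… → 0.42
(1-R'-K)/(1-K) simplifies to (max-R)/max with max = 149:
C = (149-62)/149 = 87/149 = 0.58389… → 0.58
M = (149-97)/149 = 52/149 = 0.34899… → 0.35
Y = (149-149)/149 = 0/149 = 0 → 0.00
= CMYK(0.58, 0.35, 0.00, 0.42)


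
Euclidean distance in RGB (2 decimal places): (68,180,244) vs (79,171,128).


d = √[(R₁-R₂)² + (G₁-G₂)² + (B₁-B₂)²]
d = √[(68-79)² + (180-171)² + (244-128)²]
d = √[121 + 81 + 13456]
d = √13658
d ≈ 116.87


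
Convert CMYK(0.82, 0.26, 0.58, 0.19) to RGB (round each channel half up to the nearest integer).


R = 255 × (1-C) × (1-K) = 255 × 0.18 × 0.81 = 37.179 → 37
G = 255 × (1-M) × (1-K) = 255 × 0.74 × 0.81 = 152.847 → 153
B = 255 × (1-Y) × (1-K) = 255 × 0.42 × 0.81 = 86.751 → 87
= RGB(37, 153, 87)


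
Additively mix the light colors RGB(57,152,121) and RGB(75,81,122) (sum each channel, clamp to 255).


Additive: each channel = min(255, C₁+C₂)
R: 57+75 = 132 → 132
G: 152+81 = 233 → 233
B: 121+122 = 243 → 243
= RGB(132, 233, 243)


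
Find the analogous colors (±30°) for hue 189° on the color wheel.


Base hue: 189°
Left analog: (189 - 30) mod 360 = 159°
Right analog: (189 + 30) mod 360 = 219°
Analogous hues = 159° and 219°
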